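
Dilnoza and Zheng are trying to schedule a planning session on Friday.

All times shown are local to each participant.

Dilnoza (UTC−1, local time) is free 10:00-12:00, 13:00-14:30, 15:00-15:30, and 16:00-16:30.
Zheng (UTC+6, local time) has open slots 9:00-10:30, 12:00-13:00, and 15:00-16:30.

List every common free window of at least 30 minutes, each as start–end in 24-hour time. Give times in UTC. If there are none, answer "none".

none

Dilnoza → UTC: 11:00–13:00, 14:00–15:30, 16:00–16:30, 17:00–17:30.
Zheng → UTC: 03:00–04:30, 06:00–07:00, 09:00–10:30.
Dilnoza ∩ Zheng: (none).
Windows ≥ 30 min: (none).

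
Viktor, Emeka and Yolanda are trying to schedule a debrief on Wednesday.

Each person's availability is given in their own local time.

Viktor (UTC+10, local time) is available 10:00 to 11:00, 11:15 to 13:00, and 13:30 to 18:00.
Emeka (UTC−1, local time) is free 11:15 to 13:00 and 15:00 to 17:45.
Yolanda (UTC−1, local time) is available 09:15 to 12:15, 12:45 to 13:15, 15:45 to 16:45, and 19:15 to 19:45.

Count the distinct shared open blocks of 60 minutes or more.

0

Viktor → UTC: 00:00–01:00, 01:15–03:00, 03:30–08:00.
Emeka → UTC: 12:15–14:00, 16:00–18:45.
Yolanda → UTC: 10:15–13:15, 13:45–14:15, 16:45–17:45, 20:15–20:45.
Viktor ∩ Emeka: (none).
Viktor ∩ Emeka ∩ Yolanda: (none).
Windows ≥ 60 min: (none).
That's 0 windows.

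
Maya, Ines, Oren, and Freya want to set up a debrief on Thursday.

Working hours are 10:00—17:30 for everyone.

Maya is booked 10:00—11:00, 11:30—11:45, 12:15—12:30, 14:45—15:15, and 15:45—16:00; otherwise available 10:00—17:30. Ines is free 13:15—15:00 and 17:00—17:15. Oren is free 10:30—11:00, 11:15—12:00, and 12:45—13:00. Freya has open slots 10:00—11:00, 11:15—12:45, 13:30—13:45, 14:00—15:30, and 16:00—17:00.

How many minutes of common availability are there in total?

0 minutes

Maya free within 10:00–17:30: 11:00–11:30, 11:45–12:15, 12:30–14:45, 15:15–15:45, 16:00–17:30.
Maya ∩ Ines: 13:15–14:45, 17:00–17:15.
Maya ∩ Ines ∩ Oren: (none).
Maya ∩ Ines ∩ Oren ∩ Freya: (none).
Total common minutes: 0.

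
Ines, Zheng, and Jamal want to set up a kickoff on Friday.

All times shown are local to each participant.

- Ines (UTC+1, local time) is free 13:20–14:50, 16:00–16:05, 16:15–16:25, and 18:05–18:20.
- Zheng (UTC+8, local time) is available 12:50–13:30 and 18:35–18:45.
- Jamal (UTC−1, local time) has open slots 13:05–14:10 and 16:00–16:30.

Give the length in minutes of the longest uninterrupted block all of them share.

Ines → UTC: 12:20–13:50, 15:00–15:05, 15:15–15:25, 17:05–17:20.
Zheng → UTC: 04:50–05:30, 10:35–10:45.
Jamal → UTC: 14:05–15:10, 17:00–17:30.
Ines ∩ Zheng: (none).
Ines ∩ Zheng ∩ Jamal: (none).
No common window.

0 minutes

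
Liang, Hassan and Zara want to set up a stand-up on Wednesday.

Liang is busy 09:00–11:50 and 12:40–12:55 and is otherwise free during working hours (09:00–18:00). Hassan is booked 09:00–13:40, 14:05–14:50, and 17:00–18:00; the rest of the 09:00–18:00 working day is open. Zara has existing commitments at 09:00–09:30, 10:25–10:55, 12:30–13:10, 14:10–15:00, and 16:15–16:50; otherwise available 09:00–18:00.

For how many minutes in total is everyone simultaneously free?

110 minutes

Liang free within 09:00–18:00: 11:50–12:40, 12:55–18:00.
Hassan free within 09:00–18:00: 13:40–14:05, 14:50–17:00.
Zara free within 09:00–18:00: 09:30–10:25, 10:55–12:30, 13:10–14:10, 15:00–16:15, 16:50–18:00.
Liang ∩ Hassan: 13:40–14:05, 14:50–17:00.
Liang ∩ Hassan ∩ Zara: 13:40–14:05, 15:00–16:15, 16:50–17:00.
Total common minutes: 25 + 75 + 10 = 110.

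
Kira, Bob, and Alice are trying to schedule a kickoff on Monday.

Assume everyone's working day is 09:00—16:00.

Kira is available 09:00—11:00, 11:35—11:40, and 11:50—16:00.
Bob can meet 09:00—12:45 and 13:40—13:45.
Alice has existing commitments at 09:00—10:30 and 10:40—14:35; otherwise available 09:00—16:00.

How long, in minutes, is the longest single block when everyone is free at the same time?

Alice free within 09:00–16:00: 10:30–10:40, 14:35–16:00.
Kira ∩ Bob: 09:00–11:00, 11:35–11:40, 11:50–12:45, 13:40–13:45.
Kira ∩ Bob ∩ Alice: 10:30–10:40.
Single common window of 10 minutes.

10 minutes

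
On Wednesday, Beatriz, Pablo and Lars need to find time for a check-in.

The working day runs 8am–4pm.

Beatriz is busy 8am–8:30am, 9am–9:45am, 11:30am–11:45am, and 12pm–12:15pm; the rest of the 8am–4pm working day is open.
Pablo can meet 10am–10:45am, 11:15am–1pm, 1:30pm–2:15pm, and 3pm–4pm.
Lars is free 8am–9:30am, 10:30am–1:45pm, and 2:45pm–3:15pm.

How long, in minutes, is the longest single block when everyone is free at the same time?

45 minutes

Beatriz free within 08:00–16:00: 08:30–09:00, 09:45–11:30, 11:45–12:00, 12:15–16:00.
Beatriz ∩ Pablo: 10:00–10:45, 11:15–11:30, 11:45–12:00, 12:15–13:00, 13:30–14:15, 15:00–16:00.
Beatriz ∩ Pablo ∩ Lars: 10:30–10:45, 11:15–11:30, 11:45–12:00, 12:15–13:00, 13:30–13:45, 15:00–15:15.
Common window lengths: 15, 15, 15, 45, 15, 15 min; longest is 45.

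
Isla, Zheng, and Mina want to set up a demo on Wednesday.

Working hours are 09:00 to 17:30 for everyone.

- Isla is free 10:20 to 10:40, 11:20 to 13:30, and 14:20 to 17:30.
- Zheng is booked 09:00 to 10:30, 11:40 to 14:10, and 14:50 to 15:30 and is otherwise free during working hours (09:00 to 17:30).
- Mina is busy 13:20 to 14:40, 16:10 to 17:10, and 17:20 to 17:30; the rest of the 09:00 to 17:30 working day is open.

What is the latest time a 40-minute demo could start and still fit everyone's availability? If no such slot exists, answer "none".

15:30

Zheng free within 09:00–17:30: 10:30–11:40, 14:10–14:50, 15:30–17:30.
Mina free within 09:00–17:30: 09:00–13:20, 14:40–16:10, 17:10–17:20.
Isla ∩ Zheng: 10:30–10:40, 11:20–11:40, 14:20–14:50, 15:30–17:30.
Isla ∩ Zheng ∩ Mina: 10:30–10:40, 11:20–11:40, 14:40–14:50, 15:30–16:10, 17:10–17:20.
Windows ≥ 40 min: 15:30–16:10.
Latest start in the last window 15:30–16:10 is 16:10 − 40 min = 15:30.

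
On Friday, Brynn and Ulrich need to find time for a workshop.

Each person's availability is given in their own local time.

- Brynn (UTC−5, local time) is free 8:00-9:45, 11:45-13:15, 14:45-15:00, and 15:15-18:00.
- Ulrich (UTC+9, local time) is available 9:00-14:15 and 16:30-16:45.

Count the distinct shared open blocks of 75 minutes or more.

0

Brynn → UTC: 13:00–14:45, 16:45–18:15, 19:45–20:00, 20:15–23:00.
Ulrich → UTC: 00:00–05:15, 07:30–07:45.
Brynn ∩ Ulrich: (none).
Windows ≥ 75 min: (none).
That's 0 windows.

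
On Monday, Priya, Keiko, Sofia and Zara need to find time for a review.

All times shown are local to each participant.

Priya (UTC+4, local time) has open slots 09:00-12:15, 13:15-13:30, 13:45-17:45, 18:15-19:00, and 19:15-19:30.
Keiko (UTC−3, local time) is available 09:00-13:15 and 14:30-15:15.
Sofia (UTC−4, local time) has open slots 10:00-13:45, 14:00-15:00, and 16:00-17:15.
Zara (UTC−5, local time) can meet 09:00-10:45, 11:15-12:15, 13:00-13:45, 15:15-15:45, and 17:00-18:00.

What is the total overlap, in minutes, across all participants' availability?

60 minutes

Priya → UTC: 05:00–08:15, 09:15–09:30, 09:45–13:45, 14:15–15:00, 15:15–15:30.
Keiko → UTC: 12:00–16:15, 17:30–18:15.
Sofia → UTC: 14:00–17:45, 18:00–19:00, 20:00–21:15.
Zara → UTC: 14:00–15:45, 16:15–17:15, 18:00–18:45, 20:15–20:45, 22:00–23:00.
Priya ∩ Keiko: 12:00–13:45, 14:15–15:00, 15:15–15:30.
Priya ∩ Keiko ∩ Sofia: 14:15–15:00, 15:15–15:30.
Priya ∩ Keiko ∩ Sofia ∩ Zara: 14:15–15:00, 15:15–15:30.
Total common minutes: 45 + 15 = 60.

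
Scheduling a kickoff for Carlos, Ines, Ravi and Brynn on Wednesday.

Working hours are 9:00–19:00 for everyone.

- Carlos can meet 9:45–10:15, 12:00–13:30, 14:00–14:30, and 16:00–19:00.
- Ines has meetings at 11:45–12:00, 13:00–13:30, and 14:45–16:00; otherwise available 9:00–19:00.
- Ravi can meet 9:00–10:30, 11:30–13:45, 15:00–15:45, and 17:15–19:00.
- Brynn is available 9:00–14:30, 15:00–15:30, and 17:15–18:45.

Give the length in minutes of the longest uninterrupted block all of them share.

Ines free within 09:00–19:00: 09:00–11:45, 12:00–13:00, 13:30–14:45, 16:00–19:00.
Carlos ∩ Ines: 09:45–10:15, 12:00–13:00, 14:00–14:30, 16:00–19:00.
Carlos ∩ Ines ∩ Ravi: 09:45–10:15, 12:00–13:00, 17:15–19:00.
Carlos ∩ Ines ∩ Ravi ∩ Brynn: 09:45–10:15, 12:00–13:00, 17:15–18:45.
Common window lengths: 30, 60, 90 min; longest is 90.

90 minutes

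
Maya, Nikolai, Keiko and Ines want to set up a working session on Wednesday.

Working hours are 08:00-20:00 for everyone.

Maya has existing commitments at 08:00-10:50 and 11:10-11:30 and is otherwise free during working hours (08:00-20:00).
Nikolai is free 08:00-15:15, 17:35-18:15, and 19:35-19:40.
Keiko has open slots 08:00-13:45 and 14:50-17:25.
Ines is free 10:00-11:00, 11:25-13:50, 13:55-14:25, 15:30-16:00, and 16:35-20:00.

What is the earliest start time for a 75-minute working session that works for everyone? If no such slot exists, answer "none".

11:30

Maya free within 08:00–20:00: 10:50–11:10, 11:30–20:00.
Maya ∩ Nikolai: 10:50–11:10, 11:30–15:15, 17:35–18:15, 19:35–19:40.
Maya ∩ Nikolai ∩ Keiko: 10:50–11:10, 11:30–13:45, 14:50–15:15.
Maya ∩ Nikolai ∩ Keiko ∩ Ines: 10:50–11:00, 11:30–13:45.
Windows ≥ 75 min: 11:30–13:45.
Earliest such window starts at 11:30.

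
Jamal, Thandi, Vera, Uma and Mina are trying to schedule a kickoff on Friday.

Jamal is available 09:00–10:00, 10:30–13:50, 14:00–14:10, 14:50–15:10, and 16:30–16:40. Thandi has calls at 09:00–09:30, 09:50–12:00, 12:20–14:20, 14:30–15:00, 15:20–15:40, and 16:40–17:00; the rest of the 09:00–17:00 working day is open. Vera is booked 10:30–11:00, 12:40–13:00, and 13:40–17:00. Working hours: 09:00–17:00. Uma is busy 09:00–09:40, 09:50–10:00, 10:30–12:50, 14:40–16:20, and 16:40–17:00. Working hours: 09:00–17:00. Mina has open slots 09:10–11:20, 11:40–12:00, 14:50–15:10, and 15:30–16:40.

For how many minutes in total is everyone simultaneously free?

Thandi free within 09:00–17:00: 09:30–09:50, 12:00–12:20, 14:20–14:30, 15:00–15:20, 15:40–16:40.
Vera free within 09:00–17:00: 09:00–10:30, 11:00–12:40, 13:00–13:40.
Uma free within 09:00–17:00: 09:40–09:50, 10:00–10:30, 12:50–14:40, 16:20–16:40.
Jamal ∩ Thandi: 09:30–09:50, 12:00–12:20, 15:00–15:10, 16:30–16:40.
Jamal ∩ Thandi ∩ Vera: 09:30–09:50, 12:00–12:20.
Jamal ∩ Thandi ∩ Vera ∩ Uma: 09:40–09:50.
Jamal ∩ Thandi ∩ Vera ∩ Uma ∩ Mina: 09:40–09:50.
Total common minutes: 10.

10 minutes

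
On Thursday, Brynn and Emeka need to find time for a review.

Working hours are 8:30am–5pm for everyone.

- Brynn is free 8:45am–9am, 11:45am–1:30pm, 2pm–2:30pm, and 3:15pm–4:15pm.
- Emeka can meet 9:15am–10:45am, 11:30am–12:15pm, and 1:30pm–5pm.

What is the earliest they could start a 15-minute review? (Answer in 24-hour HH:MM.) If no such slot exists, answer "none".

11:45

Brynn ∩ Emeka: 11:45–12:15, 14:00–14:30, 15:15–16:15.
Windows ≥ 15 min: 11:45–12:15, 14:00–14:30, 15:15–16:15.
Earliest such window starts at 11:45.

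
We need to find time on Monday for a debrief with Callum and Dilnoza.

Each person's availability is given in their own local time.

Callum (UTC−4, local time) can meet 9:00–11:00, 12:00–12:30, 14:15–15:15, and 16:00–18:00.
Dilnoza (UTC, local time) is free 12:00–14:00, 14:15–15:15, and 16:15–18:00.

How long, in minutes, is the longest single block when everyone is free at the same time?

60 minutes

Callum → UTC: 13:00–15:00, 16:00–16:30, 18:15–19:15, 20:00–22:00.
Dilnoza → UTC: 12:00–14:00, 14:15–15:15, 16:15–18:00.
Callum ∩ Dilnoza: 13:00–14:00, 14:15–15:00, 16:15–16:30.
Common window lengths: 60, 45, 15 min; longest is 60.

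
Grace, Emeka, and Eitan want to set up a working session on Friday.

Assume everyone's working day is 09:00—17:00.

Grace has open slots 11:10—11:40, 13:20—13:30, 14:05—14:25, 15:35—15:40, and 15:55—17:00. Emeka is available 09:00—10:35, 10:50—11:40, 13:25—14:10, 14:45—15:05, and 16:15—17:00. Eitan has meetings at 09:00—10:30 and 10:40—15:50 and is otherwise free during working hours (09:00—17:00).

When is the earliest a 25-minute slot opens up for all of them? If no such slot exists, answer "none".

16:15

Eitan free within 09:00–17:00: 10:30–10:40, 15:50–17:00.
Grace ∩ Emeka: 11:10–11:40, 13:25–13:30, 14:05–14:10, 16:15–17:00.
Grace ∩ Emeka ∩ Eitan: 16:15–17:00.
Windows ≥ 25 min: 16:15–17:00.
Earliest such window starts at 16:15.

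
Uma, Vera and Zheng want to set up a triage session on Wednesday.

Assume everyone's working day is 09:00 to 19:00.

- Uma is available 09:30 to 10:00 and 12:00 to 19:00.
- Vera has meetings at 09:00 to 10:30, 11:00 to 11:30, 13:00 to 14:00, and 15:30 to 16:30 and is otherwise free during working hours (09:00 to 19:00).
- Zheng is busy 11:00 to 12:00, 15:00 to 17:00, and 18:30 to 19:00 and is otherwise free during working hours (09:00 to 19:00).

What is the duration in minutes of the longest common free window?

90 minutes

Vera free within 09:00–19:00: 10:30–11:00, 11:30–13:00, 14:00–15:30, 16:30–19:00.
Zheng free within 09:00–19:00: 09:00–11:00, 12:00–15:00, 17:00–18:30.
Uma ∩ Vera: 12:00–13:00, 14:00–15:30, 16:30–19:00.
Uma ∩ Vera ∩ Zheng: 12:00–13:00, 14:00–15:00, 17:00–18:30.
Common window lengths: 60, 60, 90 min; longest is 90.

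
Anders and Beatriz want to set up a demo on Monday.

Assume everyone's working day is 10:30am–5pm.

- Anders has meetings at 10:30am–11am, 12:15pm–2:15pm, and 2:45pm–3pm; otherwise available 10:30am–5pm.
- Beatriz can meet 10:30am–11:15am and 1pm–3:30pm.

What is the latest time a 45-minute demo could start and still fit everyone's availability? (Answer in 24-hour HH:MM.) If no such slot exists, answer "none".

none

Anders free within 10:30–17:00: 11:00–12:15, 14:15–14:45, 15:00–17:00.
Anders ∩ Beatriz: 11:00–11:15, 14:15–14:45, 15:00–15:30.
Windows ≥ 45 min: (none).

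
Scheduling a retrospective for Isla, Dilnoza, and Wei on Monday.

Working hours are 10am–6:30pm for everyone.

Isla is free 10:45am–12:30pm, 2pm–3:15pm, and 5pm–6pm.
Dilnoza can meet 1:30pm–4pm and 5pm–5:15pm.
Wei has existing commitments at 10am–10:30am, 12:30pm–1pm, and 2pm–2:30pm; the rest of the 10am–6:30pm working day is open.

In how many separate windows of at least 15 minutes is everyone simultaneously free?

2

Wei free within 10:00–18:30: 10:30–12:30, 13:00–14:00, 14:30–18:30.
Isla ∩ Dilnoza: 14:00–15:15, 17:00–17:15.
Isla ∩ Dilnoza ∩ Wei: 14:30–15:15, 17:00–17:15.
Windows ≥ 15 min: 14:30–15:15, 17:00–17:15.
That's 2 windows.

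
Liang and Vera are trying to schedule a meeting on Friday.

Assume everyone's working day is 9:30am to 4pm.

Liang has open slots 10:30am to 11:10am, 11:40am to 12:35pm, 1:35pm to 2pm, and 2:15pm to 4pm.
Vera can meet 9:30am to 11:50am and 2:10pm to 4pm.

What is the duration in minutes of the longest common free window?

Liang ∩ Vera: 10:30–11:10, 11:40–11:50, 14:15–16:00.
Common window lengths: 40, 10, 105 min; longest is 105.

105 minutes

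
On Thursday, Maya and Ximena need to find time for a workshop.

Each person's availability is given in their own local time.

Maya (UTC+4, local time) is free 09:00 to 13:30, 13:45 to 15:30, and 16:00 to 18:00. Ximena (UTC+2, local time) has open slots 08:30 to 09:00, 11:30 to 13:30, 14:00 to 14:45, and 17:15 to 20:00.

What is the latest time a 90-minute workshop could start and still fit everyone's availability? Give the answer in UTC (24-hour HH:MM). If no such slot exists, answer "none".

Maya → UTC: 05:00–09:30, 09:45–11:30, 12:00–14:00.
Ximena → UTC: 06:30–07:00, 09:30–11:30, 12:00–12:45, 15:15–18:00.
Maya ∩ Ximena: 06:30–07:00, 09:45–11:30, 12:00–12:45.
Windows ≥ 90 min: 09:45–11:30.
Latest start in the last window 09:45–11:30 is 11:30 − 90 min = 10:00.

10:00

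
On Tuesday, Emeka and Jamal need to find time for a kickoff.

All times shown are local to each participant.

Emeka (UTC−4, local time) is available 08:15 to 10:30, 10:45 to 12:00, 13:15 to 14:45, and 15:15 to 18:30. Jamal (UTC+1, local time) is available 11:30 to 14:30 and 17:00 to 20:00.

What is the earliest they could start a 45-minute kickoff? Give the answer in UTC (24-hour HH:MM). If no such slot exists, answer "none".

12:15

Emeka → UTC: 12:15–14:30, 14:45–16:00, 17:15–18:45, 19:15–22:30.
Jamal → UTC: 10:30–13:30, 16:00–19:00.
Emeka ∩ Jamal: 12:15–13:30, 17:15–18:45.
Windows ≥ 45 min: 12:15–13:30, 17:15–18:45.
Earliest such window starts at 12:15.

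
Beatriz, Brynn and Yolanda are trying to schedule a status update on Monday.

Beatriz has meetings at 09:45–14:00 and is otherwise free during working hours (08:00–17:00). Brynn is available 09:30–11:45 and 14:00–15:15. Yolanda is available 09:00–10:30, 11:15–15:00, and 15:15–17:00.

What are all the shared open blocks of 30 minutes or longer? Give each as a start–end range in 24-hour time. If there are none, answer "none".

Beatriz free within 08:00–17:00: 08:00–09:45, 14:00–17:00.
Beatriz ∩ Brynn: 09:30–09:45, 14:00–15:15.
Beatriz ∩ Brynn ∩ Yolanda: 09:30–09:45, 14:00–15:00.
Windows ≥ 30 min: 14:00–15:00.

14:00–15:00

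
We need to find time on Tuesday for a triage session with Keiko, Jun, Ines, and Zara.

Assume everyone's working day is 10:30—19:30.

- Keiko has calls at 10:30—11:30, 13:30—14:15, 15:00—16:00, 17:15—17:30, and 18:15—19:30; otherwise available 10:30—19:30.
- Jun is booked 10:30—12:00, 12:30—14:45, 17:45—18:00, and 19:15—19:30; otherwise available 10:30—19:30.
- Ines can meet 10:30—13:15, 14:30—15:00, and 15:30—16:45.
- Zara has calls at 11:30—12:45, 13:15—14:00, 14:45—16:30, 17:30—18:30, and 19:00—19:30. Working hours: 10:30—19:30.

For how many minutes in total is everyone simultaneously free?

15 minutes

Keiko free within 10:30–19:30: 11:30–13:30, 14:15–15:00, 16:00–17:15, 17:30–18:15.
Jun free within 10:30–19:30: 12:00–12:30, 14:45–17:45, 18:00–19:15.
Zara free within 10:30–19:30: 10:30–11:30, 12:45–13:15, 14:00–14:45, 16:30–17:30, 18:30–19:00.
Keiko ∩ Jun: 12:00–12:30, 14:45–15:00, 16:00–17:15, 17:30–17:45, 18:00–18:15.
Keiko ∩ Jun ∩ Ines: 12:00–12:30, 14:45–15:00, 16:00–16:45.
Keiko ∩ Jun ∩ Ines ∩ Zara: 16:30–16:45.
Total common minutes: 15.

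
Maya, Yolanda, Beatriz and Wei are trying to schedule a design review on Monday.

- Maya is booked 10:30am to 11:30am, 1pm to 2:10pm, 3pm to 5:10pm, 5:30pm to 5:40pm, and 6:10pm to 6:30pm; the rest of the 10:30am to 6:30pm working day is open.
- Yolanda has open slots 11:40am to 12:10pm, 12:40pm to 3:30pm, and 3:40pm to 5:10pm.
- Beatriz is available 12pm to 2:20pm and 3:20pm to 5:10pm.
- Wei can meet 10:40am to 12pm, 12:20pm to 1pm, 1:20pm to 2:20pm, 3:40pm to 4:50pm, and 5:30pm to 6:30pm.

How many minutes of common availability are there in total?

30 minutes

Maya free within 10:30–18:30: 11:30–13:00, 14:10–15:00, 17:10–17:30, 17:40–18:10.
Maya ∩ Yolanda: 11:40–12:10, 12:40–13:00, 14:10–15:00.
Maya ∩ Yolanda ∩ Beatriz: 12:00–12:10, 12:40–13:00, 14:10–14:20.
Maya ∩ Yolanda ∩ Beatriz ∩ Wei: 12:40–13:00, 14:10–14:20.
Total common minutes: 20 + 10 = 30.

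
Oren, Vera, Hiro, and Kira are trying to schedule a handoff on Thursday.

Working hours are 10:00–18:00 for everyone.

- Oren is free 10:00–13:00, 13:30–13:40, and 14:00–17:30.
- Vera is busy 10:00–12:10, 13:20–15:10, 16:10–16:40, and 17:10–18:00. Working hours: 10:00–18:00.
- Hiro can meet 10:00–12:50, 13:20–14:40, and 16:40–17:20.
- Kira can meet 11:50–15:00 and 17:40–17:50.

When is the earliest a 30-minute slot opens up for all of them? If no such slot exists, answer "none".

12:10

Vera free within 10:00–18:00: 12:10–13:20, 15:10–16:10, 16:40–17:10.
Oren ∩ Vera: 12:10–13:00, 15:10–16:10, 16:40–17:10.
Oren ∩ Vera ∩ Hiro: 12:10–12:50, 16:40–17:10.
Oren ∩ Vera ∩ Hiro ∩ Kira: 12:10–12:50.
Windows ≥ 30 min: 12:10–12:50.
Earliest such window starts at 12:10.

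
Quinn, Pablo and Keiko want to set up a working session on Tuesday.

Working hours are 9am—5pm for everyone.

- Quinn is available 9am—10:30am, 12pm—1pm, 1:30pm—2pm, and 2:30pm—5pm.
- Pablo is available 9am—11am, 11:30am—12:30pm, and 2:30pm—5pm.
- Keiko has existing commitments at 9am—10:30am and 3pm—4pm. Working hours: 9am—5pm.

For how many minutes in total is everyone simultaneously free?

Keiko free within 09:00–17:00: 10:30–15:00, 16:00–17:00.
Quinn ∩ Pablo: 09:00–10:30, 12:00–12:30, 14:30–17:00.
Quinn ∩ Pablo ∩ Keiko: 12:00–12:30, 14:30–15:00, 16:00–17:00.
Total common minutes: 30 + 30 + 60 = 120.

120 minutes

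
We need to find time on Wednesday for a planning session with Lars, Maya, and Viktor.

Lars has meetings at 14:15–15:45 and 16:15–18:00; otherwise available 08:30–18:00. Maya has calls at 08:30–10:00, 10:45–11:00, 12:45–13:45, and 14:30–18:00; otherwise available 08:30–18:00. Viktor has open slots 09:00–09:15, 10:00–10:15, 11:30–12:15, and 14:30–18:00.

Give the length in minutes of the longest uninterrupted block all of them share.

Lars free within 08:30–18:00: 08:30–14:15, 15:45–16:15.
Maya free within 08:30–18:00: 10:00–10:45, 11:00–12:45, 13:45–14:30.
Lars ∩ Maya: 10:00–10:45, 11:00–12:45, 13:45–14:15.
Lars ∩ Maya ∩ Viktor: 10:00–10:15, 11:30–12:15.
Common window lengths: 15, 45 min; longest is 45.

45 minutes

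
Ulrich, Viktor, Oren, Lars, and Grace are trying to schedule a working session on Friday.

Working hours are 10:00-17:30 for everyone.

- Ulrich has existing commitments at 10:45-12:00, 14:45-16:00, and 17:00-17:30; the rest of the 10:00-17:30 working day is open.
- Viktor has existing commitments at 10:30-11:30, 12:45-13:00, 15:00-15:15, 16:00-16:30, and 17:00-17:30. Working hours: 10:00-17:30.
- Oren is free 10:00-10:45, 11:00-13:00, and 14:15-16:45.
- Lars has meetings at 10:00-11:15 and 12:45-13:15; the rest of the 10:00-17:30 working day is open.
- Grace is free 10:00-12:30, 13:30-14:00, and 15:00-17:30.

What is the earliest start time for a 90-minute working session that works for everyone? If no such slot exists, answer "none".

Ulrich free within 10:00–17:30: 10:00–10:45, 12:00–14:45, 16:00–17:00.
Viktor free within 10:00–17:30: 10:00–10:30, 11:30–12:45, 13:00–15:00, 15:15–16:00, 16:30–17:00.
Lars free within 10:00–17:30: 11:15–12:45, 13:15–17:30.
Ulrich ∩ Viktor: 10:00–10:30, 12:00–12:45, 13:00–14:45, 16:30–17:00.
Ulrich ∩ Viktor ∩ Oren: 10:00–10:30, 12:00–12:45, 14:15–14:45, 16:30–16:45.
Ulrich ∩ Viktor ∩ Oren ∩ Lars: 12:00–12:45, 14:15–14:45, 16:30–16:45.
Ulrich ∩ Viktor ∩ Oren ∩ Lars ∩ Grace: 12:00–12:30, 16:30–16:45.
Windows ≥ 90 min: (none).

none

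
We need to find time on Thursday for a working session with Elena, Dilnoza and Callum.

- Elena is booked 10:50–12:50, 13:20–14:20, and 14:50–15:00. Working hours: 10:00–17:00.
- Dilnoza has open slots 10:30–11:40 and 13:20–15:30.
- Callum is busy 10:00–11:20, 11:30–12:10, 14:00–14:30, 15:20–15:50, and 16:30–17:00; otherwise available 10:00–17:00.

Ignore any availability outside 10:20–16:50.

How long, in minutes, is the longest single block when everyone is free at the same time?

20 minutes

Elena free within 10:00–17:00: 10:00–10:50, 12:50–13:20, 14:20–14:50, 15:00–17:00.
Callum free within 10:00–17:00: 11:20–11:30, 12:10–14:00, 14:30–15:20, 15:50–16:30.
Elena ∩ Dilnoza: 10:30–10:50, 14:20–14:50, 15:00–15:30.
Elena ∩ Dilnoza ∩ Callum: 14:30–14:50, 15:00–15:20.
Restricted to 10:20–16:50: 14:30–14:50, 15:00–15:20.
Common window lengths: 20, 20 min; longest is 20.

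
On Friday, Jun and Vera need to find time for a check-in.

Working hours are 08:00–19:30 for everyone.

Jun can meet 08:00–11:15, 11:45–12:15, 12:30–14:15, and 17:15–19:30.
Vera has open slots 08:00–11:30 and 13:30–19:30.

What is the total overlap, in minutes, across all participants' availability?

375 minutes

Jun ∩ Vera: 08:00–11:15, 13:30–14:15, 17:15–19:30.
Total common minutes: 195 + 45 + 135 = 375.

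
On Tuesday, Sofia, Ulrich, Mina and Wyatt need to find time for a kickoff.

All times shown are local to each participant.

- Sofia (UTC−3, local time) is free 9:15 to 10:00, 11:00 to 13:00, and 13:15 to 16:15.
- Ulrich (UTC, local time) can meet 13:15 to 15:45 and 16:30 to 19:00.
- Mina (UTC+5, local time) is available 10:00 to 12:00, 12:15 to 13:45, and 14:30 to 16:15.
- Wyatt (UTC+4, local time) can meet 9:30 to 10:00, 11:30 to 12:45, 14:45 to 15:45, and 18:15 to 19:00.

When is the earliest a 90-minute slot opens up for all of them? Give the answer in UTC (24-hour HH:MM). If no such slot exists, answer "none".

none

Sofia → UTC: 12:15–13:00, 14:00–16:00, 16:15–19:15.
Ulrich → UTC: 13:15–15:45, 16:30–19:00.
Mina → UTC: 05:00–07:00, 07:15–08:45, 09:30–11:15.
Wyatt → UTC: 05:30–06:00, 07:30–08:45, 10:45–11:45, 14:15–15:00.
Sofia ∩ Ulrich: 14:00–15:45, 16:30–19:00.
Sofia ∩ Ulrich ∩ Mina: (none).
Sofia ∩ Ulrich ∩ Mina ∩ Wyatt: (none).
Windows ≥ 90 min: (none).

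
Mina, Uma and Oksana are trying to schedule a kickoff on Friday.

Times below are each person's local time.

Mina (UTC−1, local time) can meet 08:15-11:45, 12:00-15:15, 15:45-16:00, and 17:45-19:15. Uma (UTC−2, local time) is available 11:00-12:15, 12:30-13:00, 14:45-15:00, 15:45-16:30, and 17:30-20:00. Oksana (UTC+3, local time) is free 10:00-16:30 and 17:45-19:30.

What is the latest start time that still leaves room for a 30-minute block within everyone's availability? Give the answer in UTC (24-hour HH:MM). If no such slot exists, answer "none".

13:00

Mina → UTC: 09:15–12:45, 13:00–16:15, 16:45–17:00, 18:45–20:15.
Uma → UTC: 13:00–14:15, 14:30–15:00, 16:45–17:00, 17:45–18:30, 19:30–22:00.
Oksana → UTC: 07:00–13:30, 14:45–16:30.
Mina ∩ Uma: 13:00–14:15, 14:30–15:00, 16:45–17:00, 19:30–20:15.
Mina ∩ Uma ∩ Oksana: 13:00–13:30, 14:45–15:00.
Windows ≥ 30 min: 13:00–13:30.
Latest start in the last window 13:00–13:30 is 13:30 − 30 min = 13:00.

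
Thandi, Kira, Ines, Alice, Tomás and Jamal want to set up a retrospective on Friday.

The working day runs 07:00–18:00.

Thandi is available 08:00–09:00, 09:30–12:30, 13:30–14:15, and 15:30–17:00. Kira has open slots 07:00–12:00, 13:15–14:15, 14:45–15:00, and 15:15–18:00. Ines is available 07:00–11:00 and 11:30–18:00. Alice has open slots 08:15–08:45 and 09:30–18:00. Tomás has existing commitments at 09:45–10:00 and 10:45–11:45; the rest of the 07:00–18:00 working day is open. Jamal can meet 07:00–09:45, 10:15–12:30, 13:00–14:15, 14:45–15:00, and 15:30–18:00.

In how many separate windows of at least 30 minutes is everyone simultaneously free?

4

Tomás free within 07:00–18:00: 07:00–09:45, 10:00–10:45, 11:45–18:00.
Thandi ∩ Kira: 08:00–09:00, 09:30–12:00, 13:30–14:15, 15:30–17:00.
Thandi ∩ Kira ∩ Ines: 08:00–09:00, 09:30–11:00, 11:30–12:00, 13:30–14:15, 15:30–17:00.
Thandi ∩ Kira ∩ Ines ∩ Alice: 08:15–08:45, 09:30–11:00, 11:30–12:00, 13:30–14:15, 15:30–17:00.
Thandi ∩ Kira ∩ Ines ∩ Alice ∩ Tomás: 08:15–08:45, 09:30–09:45, 10:00–10:45, 11:45–12:00, 13:30–14:15, 15:30–17:00.
Thandi ∩ Kira ∩ Ines ∩ Alice ∩ Tomás ∩ Jamal: 08:15–08:45, 09:30–09:45, 10:15–10:45, 11:45–12:00, 13:30–14:15, 15:30–17:00.
Windows ≥ 30 min: 08:15–08:45, 10:15–10:45, 13:30–14:15, 15:30–17:00.
That's 4 windows.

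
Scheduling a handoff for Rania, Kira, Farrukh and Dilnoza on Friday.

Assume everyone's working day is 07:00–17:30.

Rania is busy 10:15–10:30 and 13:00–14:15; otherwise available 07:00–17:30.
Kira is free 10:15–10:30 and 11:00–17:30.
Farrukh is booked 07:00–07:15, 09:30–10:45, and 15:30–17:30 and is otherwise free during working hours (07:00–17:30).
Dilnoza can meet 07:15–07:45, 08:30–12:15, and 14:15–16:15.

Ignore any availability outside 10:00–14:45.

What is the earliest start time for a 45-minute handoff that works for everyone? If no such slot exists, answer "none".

11:00

Rania free within 07:00–17:30: 07:00–10:15, 10:30–13:00, 14:15–17:30.
Farrukh free within 07:00–17:30: 07:15–09:30, 10:45–15:30.
Rania ∩ Kira: 11:00–13:00, 14:15–17:30.
Rania ∩ Kira ∩ Farrukh: 11:00–13:00, 14:15–15:30.
Rania ∩ Kira ∩ Farrukh ∩ Dilnoza: 11:00–12:15, 14:15–15:30.
Restricted to 10:00–14:45: 11:00–12:15, 14:15–14:45.
Windows ≥ 45 min: 11:00–12:15.
Earliest such window starts at 11:00.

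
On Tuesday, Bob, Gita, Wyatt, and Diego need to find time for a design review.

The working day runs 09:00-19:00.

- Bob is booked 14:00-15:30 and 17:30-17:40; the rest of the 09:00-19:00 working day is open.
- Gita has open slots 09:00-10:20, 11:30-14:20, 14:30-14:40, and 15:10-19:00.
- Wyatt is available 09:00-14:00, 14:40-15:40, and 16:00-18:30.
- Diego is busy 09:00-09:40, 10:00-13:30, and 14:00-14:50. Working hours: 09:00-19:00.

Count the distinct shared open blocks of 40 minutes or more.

2

Bob free within 09:00–19:00: 09:00–14:00, 15:30–17:30, 17:40–19:00.
Diego free within 09:00–19:00: 09:40–10:00, 13:30–14:00, 14:50–19:00.
Bob ∩ Gita: 09:00–10:20, 11:30–14:00, 15:30–17:30, 17:40–19:00.
Bob ∩ Gita ∩ Wyatt: 09:00–10:20, 11:30–14:00, 15:30–15:40, 16:00–17:30, 17:40–18:30.
Bob ∩ Gita ∩ Wyatt ∩ Diego: 09:40–10:00, 13:30–14:00, 15:30–15:40, 16:00–17:30, 17:40–18:30.
Windows ≥ 40 min: 16:00–17:30, 17:40–18:30.
That's 2 windows.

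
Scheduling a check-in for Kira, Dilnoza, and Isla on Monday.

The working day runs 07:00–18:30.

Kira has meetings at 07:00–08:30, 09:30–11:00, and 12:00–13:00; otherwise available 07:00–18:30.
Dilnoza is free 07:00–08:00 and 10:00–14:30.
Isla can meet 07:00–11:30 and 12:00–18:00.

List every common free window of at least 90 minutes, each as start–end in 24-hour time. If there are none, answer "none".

Kira free within 07:00–18:30: 08:30–09:30, 11:00–12:00, 13:00–18:30.
Kira ∩ Dilnoza: 11:00–12:00, 13:00–14:30.
Kira ∩ Dilnoza ∩ Isla: 11:00–11:30, 13:00–14:30.
Windows ≥ 90 min: 13:00–14:30.

13:00–14:30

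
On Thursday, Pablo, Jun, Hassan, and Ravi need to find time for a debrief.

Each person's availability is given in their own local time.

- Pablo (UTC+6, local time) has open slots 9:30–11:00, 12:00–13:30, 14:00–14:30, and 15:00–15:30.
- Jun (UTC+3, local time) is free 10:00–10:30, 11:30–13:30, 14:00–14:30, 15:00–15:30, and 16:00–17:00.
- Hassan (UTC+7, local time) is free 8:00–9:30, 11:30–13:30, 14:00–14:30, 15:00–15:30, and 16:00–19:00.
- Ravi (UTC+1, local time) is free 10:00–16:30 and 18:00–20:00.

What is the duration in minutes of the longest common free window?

Pablo → UTC: 03:30–05:00, 06:00–07:30, 08:00–08:30, 09:00–09:30.
Jun → UTC: 07:00–07:30, 08:30–10:30, 11:00–11:30, 12:00–12:30, 13:00–14:00.
Hassan → UTC: 01:00–02:30, 04:30–06:30, 07:00–07:30, 08:00–08:30, 09:00–12:00.
Ravi → UTC: 09:00–15:30, 17:00–19:00.
Pablo ∩ Jun: 07:00–07:30, 09:00–09:30.
Pablo ∩ Jun ∩ Hassan: 07:00–07:30, 09:00–09:30.
Pablo ∩ Jun ∩ Hassan ∩ Ravi: 09:00–09:30.
Single common window of 30 minutes.

30 minutes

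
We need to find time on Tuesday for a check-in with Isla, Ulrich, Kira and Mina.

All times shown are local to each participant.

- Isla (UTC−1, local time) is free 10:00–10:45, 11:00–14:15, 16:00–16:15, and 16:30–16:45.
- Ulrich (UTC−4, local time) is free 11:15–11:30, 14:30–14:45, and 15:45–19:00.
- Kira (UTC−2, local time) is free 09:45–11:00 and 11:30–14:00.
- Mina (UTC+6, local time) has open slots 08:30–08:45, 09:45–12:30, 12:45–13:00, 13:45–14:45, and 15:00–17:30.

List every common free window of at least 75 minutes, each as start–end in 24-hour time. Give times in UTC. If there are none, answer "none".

none

Isla → UTC: 11:00–11:45, 12:00–15:15, 17:00–17:15, 17:30–17:45.
Ulrich → UTC: 15:15–15:30, 18:30–18:45, 19:45–23:00.
Kira → UTC: 11:45–13:00, 13:30–16:00.
Mina → UTC: 02:30–02:45, 03:45–06:30, 06:45–07:00, 07:45–08:45, 09:00–11:30.
Isla ∩ Ulrich: (none).
Isla ∩ Ulrich ∩ Kira: (none).
Isla ∩ Ulrich ∩ Kira ∩ Mina: (none).
Windows ≥ 75 min: (none).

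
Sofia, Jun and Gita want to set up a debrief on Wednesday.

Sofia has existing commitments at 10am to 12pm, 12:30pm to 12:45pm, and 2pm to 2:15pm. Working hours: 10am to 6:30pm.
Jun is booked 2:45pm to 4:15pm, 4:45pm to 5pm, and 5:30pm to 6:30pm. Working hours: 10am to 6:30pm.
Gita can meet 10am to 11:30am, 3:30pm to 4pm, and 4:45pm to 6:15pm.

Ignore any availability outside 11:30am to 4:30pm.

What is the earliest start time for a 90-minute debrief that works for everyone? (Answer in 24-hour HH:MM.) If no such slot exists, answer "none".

none

Sofia free within 10:00–18:30: 12:00–12:30, 12:45–14:00, 14:15–18:30.
Jun free within 10:00–18:30: 10:00–14:45, 16:15–16:45, 17:00–17:30.
Sofia ∩ Jun: 12:00–12:30, 12:45–14:00, 14:15–14:45, 16:15–16:45, 17:00–17:30.
Sofia ∩ Jun ∩ Gita: 17:00–17:30.
Restricted to 11:30–16:30: (none).
Windows ≥ 90 min: (none).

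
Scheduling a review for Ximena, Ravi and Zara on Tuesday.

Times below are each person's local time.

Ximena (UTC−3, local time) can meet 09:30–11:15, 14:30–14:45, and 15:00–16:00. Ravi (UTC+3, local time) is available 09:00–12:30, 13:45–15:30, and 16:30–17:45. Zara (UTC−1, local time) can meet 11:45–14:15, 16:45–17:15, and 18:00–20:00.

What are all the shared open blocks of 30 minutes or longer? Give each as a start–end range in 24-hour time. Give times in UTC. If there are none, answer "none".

Ximena → UTC: 12:30–14:15, 17:30–17:45, 18:00–19:00.
Ravi → UTC: 06:00–09:30, 10:45–12:30, 13:30–14:45.
Zara → UTC: 12:45–15:15, 17:45–18:15, 19:00–21:00.
Ximena ∩ Ravi: 13:30–14:15.
Ximena ∩ Ravi ∩ Zara: 13:30–14:15.
Windows ≥ 30 min: 13:30–14:15.

13:30–14:15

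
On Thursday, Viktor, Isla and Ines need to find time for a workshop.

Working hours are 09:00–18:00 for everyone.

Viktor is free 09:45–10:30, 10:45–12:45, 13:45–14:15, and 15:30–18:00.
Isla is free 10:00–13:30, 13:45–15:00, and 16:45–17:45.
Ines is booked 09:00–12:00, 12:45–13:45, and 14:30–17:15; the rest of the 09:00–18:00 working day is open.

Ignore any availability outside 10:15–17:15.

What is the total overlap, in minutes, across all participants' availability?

Ines free within 09:00–18:00: 12:00–12:45, 13:45–14:30, 17:15–18:00.
Viktor ∩ Isla: 10:00–10:30, 10:45–12:45, 13:45–14:15, 16:45–17:45.
Viktor ∩ Isla ∩ Ines: 12:00–12:45, 13:45–14:15, 17:15–17:45.
Restricted to 10:15–17:15: 12:00–12:45, 13:45–14:15.
Total common minutes: 45 + 30 = 75.

75 minutes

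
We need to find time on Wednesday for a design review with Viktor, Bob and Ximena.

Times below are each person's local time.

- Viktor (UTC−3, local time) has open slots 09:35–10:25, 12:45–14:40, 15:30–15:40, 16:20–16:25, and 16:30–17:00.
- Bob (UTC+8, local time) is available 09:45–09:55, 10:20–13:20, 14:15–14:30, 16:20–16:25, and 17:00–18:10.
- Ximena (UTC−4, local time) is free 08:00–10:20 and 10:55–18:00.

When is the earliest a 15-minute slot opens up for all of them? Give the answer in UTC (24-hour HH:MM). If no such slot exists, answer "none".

none

Viktor → UTC: 12:35–13:25, 15:45–17:40, 18:30–18:40, 19:20–19:25, 19:30–20:00.
Bob → UTC: 01:45–01:55, 02:20–05:20, 06:15–06:30, 08:20–08:25, 09:00–10:10.
Ximena → UTC: 12:00–14:20, 14:55–22:00.
Viktor ∩ Bob: (none).
Viktor ∩ Bob ∩ Ximena: (none).
Windows ≥ 15 min: (none).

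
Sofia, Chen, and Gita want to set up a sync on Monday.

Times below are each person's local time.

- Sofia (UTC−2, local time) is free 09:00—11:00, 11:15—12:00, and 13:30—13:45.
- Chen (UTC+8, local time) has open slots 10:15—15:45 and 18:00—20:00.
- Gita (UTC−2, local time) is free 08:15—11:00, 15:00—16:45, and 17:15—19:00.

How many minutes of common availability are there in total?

60 minutes

Sofia → UTC: 11:00–13:00, 13:15–14:00, 15:30–15:45.
Chen → UTC: 02:15–07:45, 10:00–12:00.
Gita → UTC: 10:15–13:00, 17:00–18:45, 19:15–21:00.
Sofia ∩ Chen: 11:00–12:00.
Sofia ∩ Chen ∩ Gita: 11:00–12:00.
Total common minutes: 60.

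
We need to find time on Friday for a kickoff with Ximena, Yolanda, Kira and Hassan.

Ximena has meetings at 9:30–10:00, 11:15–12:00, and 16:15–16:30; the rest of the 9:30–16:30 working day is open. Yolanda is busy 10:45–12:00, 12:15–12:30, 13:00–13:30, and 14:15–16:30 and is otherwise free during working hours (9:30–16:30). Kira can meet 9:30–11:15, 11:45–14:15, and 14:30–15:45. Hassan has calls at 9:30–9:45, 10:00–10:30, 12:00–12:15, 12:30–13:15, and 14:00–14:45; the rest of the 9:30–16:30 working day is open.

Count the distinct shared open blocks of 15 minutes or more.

2

Ximena free within 09:30–16:30: 10:00–11:15, 12:00–16:15.
Yolanda free within 09:30–16:30: 09:30–10:45, 12:00–12:15, 12:30–13:00, 13:30–14:15.
Hassan free within 09:30–16:30: 09:45–10:00, 10:30–12:00, 12:15–12:30, 13:15–14:00, 14:45–16:30.
Ximena ∩ Yolanda: 10:00–10:45, 12:00–12:15, 12:30–13:00, 13:30–14:15.
Ximena ∩ Yolanda ∩ Kira: 10:00–10:45, 12:00–12:15, 12:30–13:00, 13:30–14:15.
Ximena ∩ Yolanda ∩ Kira ∩ Hassan: 10:30–10:45, 13:30–14:00.
Windows ≥ 15 min: 10:30–10:45, 13:30–14:00.
That's 2 windows.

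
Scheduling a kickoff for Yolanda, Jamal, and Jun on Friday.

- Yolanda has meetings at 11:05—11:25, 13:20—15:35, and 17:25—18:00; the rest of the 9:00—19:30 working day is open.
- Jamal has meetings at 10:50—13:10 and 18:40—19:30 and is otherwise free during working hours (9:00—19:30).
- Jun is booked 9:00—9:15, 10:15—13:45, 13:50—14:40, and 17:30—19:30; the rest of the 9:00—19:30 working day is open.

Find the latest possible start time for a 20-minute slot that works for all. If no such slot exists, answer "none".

17:05

Yolanda free within 09:00–19:30: 09:00–11:05, 11:25–13:20, 15:35–17:25, 18:00–19:30.
Jamal free within 09:00–19:30: 09:00–10:50, 13:10–18:40.
Jun free within 09:00–19:30: 09:15–10:15, 13:45–13:50, 14:40–17:30.
Yolanda ∩ Jamal: 09:00–10:50, 13:10–13:20, 15:35–17:25, 18:00–18:40.
Yolanda ∩ Jamal ∩ Jun: 09:15–10:15, 15:35–17:25.
Windows ≥ 20 min: 09:15–10:15, 15:35–17:25.
Latest start in the last window 15:35–17:25 is 17:25 − 20 min = 17:05.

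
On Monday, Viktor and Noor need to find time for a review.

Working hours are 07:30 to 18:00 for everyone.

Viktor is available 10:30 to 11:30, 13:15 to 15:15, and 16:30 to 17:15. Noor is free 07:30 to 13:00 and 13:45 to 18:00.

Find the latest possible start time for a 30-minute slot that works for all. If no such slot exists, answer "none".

Viktor ∩ Noor: 10:30–11:30, 13:45–15:15, 16:30–17:15.
Windows ≥ 30 min: 10:30–11:30, 13:45–15:15, 16:30–17:15.
Latest start in the last window 16:30–17:15 is 17:15 − 30 min = 16:45.

16:45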